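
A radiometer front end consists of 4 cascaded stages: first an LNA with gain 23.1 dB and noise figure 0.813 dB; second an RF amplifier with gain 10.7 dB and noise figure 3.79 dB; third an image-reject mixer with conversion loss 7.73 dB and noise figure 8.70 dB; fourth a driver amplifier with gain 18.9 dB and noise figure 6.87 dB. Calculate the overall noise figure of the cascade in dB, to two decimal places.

Convert to linear (a loss of L dB is a gain of −L dB): F_i = 10^(NF_i/10), G_i = 10^(G_i,dB/10)
  Stage 1: F_1 = 10^(0.813/10) = 1.206, G_1 = 10^(23.1/10) = 204.2
  Stage 2: F_2 = 10^(3.79/10) = 2.393, G_2 = 10^(10.7/10) = 11.75
  Stage 3: F_3 = 10^(8.70/10) = 7.413, G_3 = 10^(−7.73/10) = 0.1687
  Stage 4: F_4 = 10^(6.87/10) = 4.864, G_4 = 10^(18.9/10) = 77.62
Friis cascade:
  F = 1.206 + (2.393 − 1)/204.2 + (7.413 − 1)/2399 + (4.864 − 1)/404.6 = 1.225
NF = 10 log₁₀(1.225) = 0.88 dB

0.88 dB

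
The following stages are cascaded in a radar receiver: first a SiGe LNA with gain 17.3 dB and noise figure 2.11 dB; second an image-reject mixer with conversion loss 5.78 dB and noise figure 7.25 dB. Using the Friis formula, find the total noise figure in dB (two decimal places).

2.32 dB

Convert to linear (a loss of L dB is a gain of −L dB): F_i = 10^(NF_i/10), G_i = 10^(G_i,dB/10)
  Stage 1: F_1 = 10^(2.11/10) = 1.626, G_1 = 10^(17.3/10) = 53.70
  Stage 2: F_2 = 10^(7.25/10) = 5.309, G_2 = 10^(−5.78/10) = 0.2642
Friis cascade:
  F = 1.626 + (5.309 − 1)/53.70 = 1.706
NF = 10 log₁₀(1.706) = 2.32 dB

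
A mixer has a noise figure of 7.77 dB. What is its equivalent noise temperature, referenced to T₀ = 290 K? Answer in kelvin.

1445 K

F = 10^(7.77/10) = 5.98412
T_e = (F − 1)·T₀ = (5.98412 − 1) × 290 = 1445 K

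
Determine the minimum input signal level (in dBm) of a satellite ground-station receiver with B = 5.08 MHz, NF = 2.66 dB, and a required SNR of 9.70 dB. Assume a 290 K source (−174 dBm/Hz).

−94.6 dBm

Sensitivity = −174 + 10 log₁₀(B) + NF + SNR_min
= −174 + 67.06 + 2.66 + 9.70
= −94.58 dBm → −94.6 dBm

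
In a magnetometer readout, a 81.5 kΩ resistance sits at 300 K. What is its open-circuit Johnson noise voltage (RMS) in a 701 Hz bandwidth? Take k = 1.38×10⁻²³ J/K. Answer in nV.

973 nV

V_n = √(4kTRB)
4kTRB = 4 × 1.38×10⁻²³ × 300 × 8.15×10⁴ × 7.01×10² = 9.46×10⁻¹³ V²
V_n = √(9.46×10⁻¹³) = 9.73×10⁻⁷ V = 973 nV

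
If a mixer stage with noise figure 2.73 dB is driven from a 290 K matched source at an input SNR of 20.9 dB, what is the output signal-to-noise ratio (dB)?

By definition F = SNR_in/SNR_out, so in dB: SNR_out = SNR_in − NF
SNR_out = 20.9 − 2.73 = 18.17 dB

18.17 dB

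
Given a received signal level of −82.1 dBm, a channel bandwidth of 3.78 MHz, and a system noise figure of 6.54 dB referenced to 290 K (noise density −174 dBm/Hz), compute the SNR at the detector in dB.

Noise floor: N = −174 + 10 log₁₀(B) + NF
10 log₁₀(3.78×10⁶) = 65.77 dB
N = −174 + 65.77 + 6.54 = −101.69 dBm
SNR = P_sig − N = −82.1 − (−101.69) = 19.59 dB → 19.6 dB

19.6 dB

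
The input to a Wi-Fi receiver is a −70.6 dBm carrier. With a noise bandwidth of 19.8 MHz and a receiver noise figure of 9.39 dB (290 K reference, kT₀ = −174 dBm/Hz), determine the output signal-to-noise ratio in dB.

21.0 dB

Noise floor: N = −174 + 10 log₁₀(B) + NF
10 log₁₀(1.98×10⁷) = 72.97 dB
N = −174 + 72.97 + 9.39 = −91.64 dBm
SNR = P_sig − N = −70.6 − (−91.64) = 21.04 dB → 21.0 dB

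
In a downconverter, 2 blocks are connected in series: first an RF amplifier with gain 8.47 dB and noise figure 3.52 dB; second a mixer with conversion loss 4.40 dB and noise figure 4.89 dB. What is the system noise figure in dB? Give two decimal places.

Convert to linear (a loss of L dB is a gain of −L dB): F_i = 10^(NF_i/10), G_i = 10^(G_i,dB/10)
  Stage 1: F_1 = 10^(3.52/10) = 2.249, G_1 = 10^(8.47/10) = 7.031
  Stage 2: F_2 = 10^(4.89/10) = 3.083, G_2 = 10^(−4.40/10) = 0.3631
Friis cascade:
  F = 2.249 + (3.083 − 1)/7.031 = 2.545
NF = 10 log₁₀(2.545) = 4.06 dB

4.06 dB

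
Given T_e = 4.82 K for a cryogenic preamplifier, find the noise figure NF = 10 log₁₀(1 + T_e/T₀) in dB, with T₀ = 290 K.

F = 1 + T_e/T₀ = 1 + 4.82/290 = 1.01662
NF = 10 log₁₀(1.01662) = 0.072 dB

0.072 dB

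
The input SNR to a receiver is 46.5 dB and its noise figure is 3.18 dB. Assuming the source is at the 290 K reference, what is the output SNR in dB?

43.32 dB

By definition F = SNR_in/SNR_out, so in dB: SNR_out = SNR_in − NF
SNR_out = 46.5 − 3.18 = 43.32 dB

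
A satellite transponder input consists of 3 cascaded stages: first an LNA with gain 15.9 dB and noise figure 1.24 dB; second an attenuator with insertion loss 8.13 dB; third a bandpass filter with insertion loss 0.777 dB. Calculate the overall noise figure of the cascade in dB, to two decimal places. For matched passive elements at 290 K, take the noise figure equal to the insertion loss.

Convert to linear (a loss of L dB is a gain of −L dB): F_i = 10^(NF_i/10), G_i = 10^(G_i,dB/10)
  Stage 1: F_1 = 10^(1.24/10) = 1.330, G_1 = 10^(15.9/10) = 38.90
  Stage 2: F_2 = 10^(8.13/10) = 6.501, G_2 = 10^(−8.13/10) = 0.1538
  Stage 3: F_3 = 10^(0.777/10) = 1.196, G_3 = 10^(−0.777/10) = 0.8362
Friis cascade:
  F = 1.330 + (6.501 − 1)/38.90 + (1.196 − 1)/5.984 = 1.505
NF = 10 log₁₀(1.505) = 1.77 dB

1.77 dB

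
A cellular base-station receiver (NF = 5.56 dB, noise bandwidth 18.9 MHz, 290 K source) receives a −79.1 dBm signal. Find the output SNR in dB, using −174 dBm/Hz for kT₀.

16.6 dB

Noise floor: N = −174 + 10 log₁₀(B) + NF
10 log₁₀(1.89×10⁷) = 72.76 dB
N = −174 + 72.76 + 5.56 = −95.68 dBm
SNR = P_sig − N = −79.1 − (−95.68) = 16.58 dB → 16.6 dB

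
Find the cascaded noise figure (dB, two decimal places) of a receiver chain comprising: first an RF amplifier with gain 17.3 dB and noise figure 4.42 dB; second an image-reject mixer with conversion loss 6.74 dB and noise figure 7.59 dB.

4.56 dB

Convert to linear (a loss of L dB is a gain of −L dB): F_i = 10^(NF_i/10), G_i = 10^(G_i,dB/10)
  Stage 1: F_1 = 10^(4.42/10) = 2.767, G_1 = 10^(17.3/10) = 53.70
  Stage 2: F_2 = 10^(7.59/10) = 5.741, G_2 = 10^(−6.74/10) = 0.2118
Friis cascade:
  F = 2.767 + (5.741 − 1)/53.70 = 2.855
NF = 10 log₁₀(2.855) = 4.56 dB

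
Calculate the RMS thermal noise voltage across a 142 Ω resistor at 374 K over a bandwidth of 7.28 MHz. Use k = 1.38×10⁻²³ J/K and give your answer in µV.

4.62 µV

V_n = √(4kTRB)
4kTRB = 4 × 1.38×10⁻²³ × 374 × 1.42×10² × 7.28×10⁶ = 2.13×10⁻¹¹ V²
V_n = √(2.13×10⁻¹¹) = 4.62×10⁻⁶ V = 4.62 µV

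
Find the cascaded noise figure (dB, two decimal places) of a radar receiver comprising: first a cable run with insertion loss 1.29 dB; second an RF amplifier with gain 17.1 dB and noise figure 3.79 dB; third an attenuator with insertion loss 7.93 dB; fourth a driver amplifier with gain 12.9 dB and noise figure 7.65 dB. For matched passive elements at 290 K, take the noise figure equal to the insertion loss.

6.17 dB

Convert to linear (a loss of L dB is a gain of −L dB): F_i = 10^(NF_i/10), G_i = 10^(G_i,dB/10)
  Stage 1: F_1 = 10^(1.29/10) = 1.346, G_1 = 10^(−1.29/10) = 0.7430
  Stage 2: F_2 = 10^(3.79/10) = 2.393, G_2 = 10^(17.1/10) = 51.29
  Stage 3: F_3 = 10^(7.93/10) = 6.209, G_3 = 10^(−7.93/10) = 0.1611
  Stage 4: F_4 = 10^(7.65/10) = 5.821, G_4 = 10^(12.9/10) = 19.50
Friis cascade:
  F = 1.346 + (2.393 − 1)/0.7430 + (6.209 − 1)/38.11 + (5.821 − 1)/6.138 = 4.143
NF = 10 log₁₀(4.143) = 6.17 dB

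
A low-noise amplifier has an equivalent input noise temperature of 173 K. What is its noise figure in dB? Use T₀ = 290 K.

F = 1 + T_e/T₀ = 1 + 173/290 = 1.59655
NF = 10 log₁₀(1.59655) = 2.03 dB

2.03 dB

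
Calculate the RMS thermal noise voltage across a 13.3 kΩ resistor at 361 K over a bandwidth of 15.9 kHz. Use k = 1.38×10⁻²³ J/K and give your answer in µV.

V_n = √(4kTRB)
4kTRB = 4 × 1.38×10⁻²³ × 361 × 1.33×10⁴ × 1.59×10⁴ = 4.21×10⁻¹² V²
V_n = √(4.21×10⁻¹²) = 2.05×10⁻⁶ V = 2.05 µV

2.05 µV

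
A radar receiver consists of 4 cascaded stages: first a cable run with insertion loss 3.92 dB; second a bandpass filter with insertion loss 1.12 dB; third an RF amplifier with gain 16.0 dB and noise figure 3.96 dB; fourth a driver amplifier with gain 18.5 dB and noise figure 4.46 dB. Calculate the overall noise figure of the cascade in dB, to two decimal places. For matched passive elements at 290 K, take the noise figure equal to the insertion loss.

Convert to linear (a loss of L dB is a gain of −L dB): F_i = 10^(NF_i/10), G_i = 10^(G_i,dB/10)
  Stage 1: F_1 = 10^(3.92/10) = 2.466, G_1 = 10^(−3.92/10) = 0.4055
  Stage 2: F_2 = 10^(1.12/10) = 1.294, G_2 = 10^(−1.12/10) = 0.7727
  Stage 3: F_3 = 10^(3.96/10) = 2.489, G_3 = 10^(16.0/10) = 39.81
  Stage 4: F_4 = 10^(4.46/10) = 2.793, G_4 = 10^(18.5/10) = 70.79
Friis cascade:
  F = 2.466 + (1.294 − 1)/0.4055 + (2.489 − 1)/0.3133 + (2.793 − 1)/12.47 = 8.087
NF = 10 log₁₀(8.087) = 9.08 dB

9.08 dB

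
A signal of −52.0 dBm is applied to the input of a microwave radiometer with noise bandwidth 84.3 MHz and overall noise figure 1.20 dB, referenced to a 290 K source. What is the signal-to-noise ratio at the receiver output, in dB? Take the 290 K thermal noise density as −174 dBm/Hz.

Noise floor: N = −174 + 10 log₁₀(B) + NF
10 log₁₀(8.43×10⁷) = 79.26 dB
N = −174 + 79.26 + 1.20 = −93.54 dBm
SNR = P_sig − N = −52.0 − (−93.54) = 41.54 dB → 41.5 dB

41.5 dB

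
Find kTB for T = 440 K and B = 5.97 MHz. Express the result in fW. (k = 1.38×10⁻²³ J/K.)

36.2 fW

P_n = kTB = 1.38×10⁻²³ × 440 × 5.97×10⁶ = 3.62×10⁻¹⁴ W = 36.2 fW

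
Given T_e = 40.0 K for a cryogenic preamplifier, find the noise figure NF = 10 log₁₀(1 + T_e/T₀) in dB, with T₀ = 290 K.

0.561 dB

F = 1 + T_e/T₀ = 1 + 40.0/290 = 1.13793
NF = 10 log₁₀(1.13793) = 0.561 dB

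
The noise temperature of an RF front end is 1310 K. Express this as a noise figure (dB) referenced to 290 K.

7.42 dB

F = 1 + T_e/T₀ = 1 + 1310/290 = 5.51724
NF = 10 log₁₀(5.51724) = 7.42 dB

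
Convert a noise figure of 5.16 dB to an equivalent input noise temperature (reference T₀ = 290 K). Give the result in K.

661 K

F = 10^(5.16/10) = 3.28095
T_e = (F − 1)·T₀ = (3.28095 − 1) × 290 = 661 K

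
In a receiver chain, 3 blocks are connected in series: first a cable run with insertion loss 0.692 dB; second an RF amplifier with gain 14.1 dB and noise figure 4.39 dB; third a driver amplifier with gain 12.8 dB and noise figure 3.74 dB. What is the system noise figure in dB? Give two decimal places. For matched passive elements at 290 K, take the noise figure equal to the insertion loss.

Convert to linear (a loss of L dB is a gain of −L dB): F_i = 10^(NF_i/10), G_i = 10^(G_i,dB/10)
  Stage 1: F_1 = 10^(0.692/10) = 1.173, G_1 = 10^(−0.692/10) = 0.8527
  Stage 2: F_2 = 10^(4.39/10) = 2.748, G_2 = 10^(14.1/10) = 25.70
  Stage 3: F_3 = 10^(3.74/10) = 2.366, G_3 = 10^(12.8/10) = 19.05
Friis cascade:
  F = 1.173 + (2.748 − 1)/0.8527 + (2.366 − 1)/21.92 = 3.285
NF = 10 log₁₀(3.285) = 5.17 dB

5.17 dB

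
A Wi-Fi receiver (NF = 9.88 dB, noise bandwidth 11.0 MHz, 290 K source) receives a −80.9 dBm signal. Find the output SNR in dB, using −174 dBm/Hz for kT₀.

Noise floor: N = −174 + 10 log₁₀(B) + NF
10 log₁₀(1.10×10⁷) = 70.41 dB
N = −174 + 70.41 + 9.88 = −93.71 dBm
SNR = P_sig − N = −80.9 − (−93.71) = 12.81 dB → 12.8 dB

12.8 dB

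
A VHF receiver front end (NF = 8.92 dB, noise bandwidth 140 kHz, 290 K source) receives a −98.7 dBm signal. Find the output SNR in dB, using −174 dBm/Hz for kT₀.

14.9 dB

Noise floor: N = −174 + 10 log₁₀(B) + NF
10 log₁₀(1.40×10⁵) = 51.46 dB
N = −174 + 51.46 + 8.92 = −113.62 dBm
SNR = P_sig − N = −98.7 − (−113.62) = 14.92 dB → 14.9 dB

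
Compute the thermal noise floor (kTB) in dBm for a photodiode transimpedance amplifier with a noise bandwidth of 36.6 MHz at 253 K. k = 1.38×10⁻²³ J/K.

P_n = kTB = 1.38×10⁻²³ × 253 × 3.66×10⁷ = 1.28×10⁻¹³ W
In dBm: 10 log₁₀(1.28×10⁻¹³ / 10⁻³) = −98.9 dBm

−98.9 dBm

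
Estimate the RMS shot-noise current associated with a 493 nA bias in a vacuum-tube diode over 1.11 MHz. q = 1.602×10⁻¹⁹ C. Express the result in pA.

419 pA

I_n = √(2qI·B)
2qI·B = 2 × 1.602×10⁻¹⁹ × 4.93×10⁻⁷ × 1.11×10⁶ = 1.75×10⁻¹⁹ A²
I_n = √(1.75×10⁻¹⁹) = 4.19×10⁻¹⁰ A = 419 pA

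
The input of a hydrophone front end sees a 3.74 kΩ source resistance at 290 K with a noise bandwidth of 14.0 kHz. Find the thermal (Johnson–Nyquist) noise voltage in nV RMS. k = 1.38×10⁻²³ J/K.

916 nV

V_n = √(4kTRB)
4kTRB = 4 × 1.38×10⁻²³ × 290 × 3.74×10³ × 1.40×10⁴ = 8.38×10⁻¹³ V²
V_n = √(8.38×10⁻¹³) = 9.16×10⁻⁷ V = 916 nV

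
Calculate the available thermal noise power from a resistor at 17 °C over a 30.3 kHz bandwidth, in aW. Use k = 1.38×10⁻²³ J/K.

121 aW

T = 17 °C + 273.15 = 290.15 K
P_n = kTB = 1.38×10⁻²³ × 290.15 × 3.03×10⁴ = 1.21×10⁻¹⁶ W = 121 aW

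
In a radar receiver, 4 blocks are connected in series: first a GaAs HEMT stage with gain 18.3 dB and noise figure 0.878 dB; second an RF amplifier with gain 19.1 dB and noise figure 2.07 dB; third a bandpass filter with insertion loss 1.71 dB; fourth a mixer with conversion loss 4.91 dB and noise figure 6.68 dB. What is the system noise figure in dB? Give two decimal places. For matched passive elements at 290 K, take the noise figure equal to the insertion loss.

Convert to linear (a loss of L dB is a gain of −L dB): F_i = 10^(NF_i/10), G_i = 10^(G_i,dB/10)
  Stage 1: F_1 = 10^(0.878/10) = 1.224, G_1 = 10^(18.3/10) = 67.61
  Stage 2: F_2 = 10^(2.07/10) = 1.611, G_2 = 10^(19.1/10) = 81.28
  Stage 3: F_3 = 10^(1.71/10) = 1.483, G_3 = 10^(−1.71/10) = 0.6745
  Stage 4: F_4 = 10^(6.68/10) = 4.656, G_4 = 10^(−4.91/10) = 0.3228
Friis cascade:
  F = 1.224 + (1.611 − 1)/67.61 + (1.483 − 1)/5495 + (4.656 − 1)/3707 = 1.234
NF = 10 log₁₀(1.234) = 0.91 dB

0.91 dB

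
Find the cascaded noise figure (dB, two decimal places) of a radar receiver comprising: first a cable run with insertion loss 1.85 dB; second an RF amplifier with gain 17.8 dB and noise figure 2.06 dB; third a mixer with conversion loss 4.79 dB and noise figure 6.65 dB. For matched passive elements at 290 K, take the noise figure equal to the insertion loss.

Convert to linear (a loss of L dB is a gain of −L dB): F_i = 10^(NF_i/10), G_i = 10^(G_i,dB/10)
  Stage 1: F_1 = 10^(1.85/10) = 1.531, G_1 = 10^(−1.85/10) = 0.6531
  Stage 2: F_2 = 10^(2.06/10) = 1.607, G_2 = 10^(17.8/10) = 60.26
  Stage 3: F_3 = 10^(6.65/10) = 4.624, G_3 = 10^(−4.79/10) = 0.3319
Friis cascade:
  F = 1.531 + (1.607 − 1)/0.6531 + (4.624 − 1)/39.36 = 2.552
NF = 10 log₁₀(2.552) = 4.07 dB

4.07 dB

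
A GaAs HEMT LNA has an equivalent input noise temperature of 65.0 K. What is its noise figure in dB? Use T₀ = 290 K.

0.878 dB

F = 1 + T_e/T₀ = 1 + 65.0/290 = 1.22414
NF = 10 log₁₀(1.22414) = 0.878 dB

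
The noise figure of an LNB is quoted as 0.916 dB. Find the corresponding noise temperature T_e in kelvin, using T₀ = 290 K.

68.1 K

F = 10^(0.916/10) = 1.23481
T_e = (F − 1)·T₀ = (1.23481 − 1) × 290 = 68.1 K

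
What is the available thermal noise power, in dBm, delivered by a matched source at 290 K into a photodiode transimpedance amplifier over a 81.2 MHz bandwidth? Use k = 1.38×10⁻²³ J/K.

P_n = kTB = 1.38×10⁻²³ × 290 × 8.12×10⁷ = 3.25×10⁻¹³ W
In dBm: 10 log₁₀(3.25×10⁻¹³ / 10⁻³) = −94.9 dBm

−94.9 dBm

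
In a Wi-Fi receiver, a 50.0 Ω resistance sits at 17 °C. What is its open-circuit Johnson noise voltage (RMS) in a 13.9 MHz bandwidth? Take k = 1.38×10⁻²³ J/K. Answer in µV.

T = 17 °C + 273.15 = 290.15 K
V_n = √(4kTRB)
4kTRB = 4 × 1.38×10⁻²³ × 290.15 × 5.00×10¹ × 1.39×10⁷ = 1.11×10⁻¹¹ V²
V_n = √(1.11×10⁻¹¹) = 3.34×10⁻⁶ V = 3.34 µV

3.34 µV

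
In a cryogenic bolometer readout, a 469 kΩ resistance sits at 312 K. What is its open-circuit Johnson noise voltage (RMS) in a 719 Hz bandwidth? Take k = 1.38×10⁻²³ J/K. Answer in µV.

2.41 µV

V_n = √(4kTRB)
4kTRB = 4 × 1.38×10⁻²³ × 312 × 4.69×10⁵ × 7.19×10² = 5.81×10⁻¹² V²
V_n = √(5.81×10⁻¹²) = 2.41×10⁻⁶ V = 2.41 µV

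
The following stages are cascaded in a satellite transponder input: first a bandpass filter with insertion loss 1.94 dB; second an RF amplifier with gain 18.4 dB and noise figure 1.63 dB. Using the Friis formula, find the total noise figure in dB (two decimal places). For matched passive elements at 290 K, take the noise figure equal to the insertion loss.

Convert to linear (a loss of L dB is a gain of −L dB): F_i = 10^(NF_i/10), G_i = 10^(G_i,dB/10)
  Stage 1: F_1 = 10^(1.94/10) = 1.563, G_1 = 10^(−1.94/10) = 0.6397
  Stage 2: F_2 = 10^(1.63/10) = 1.455, G_2 = 10^(18.4/10) = 69.18
Friis cascade:
  F = 1.563 + (1.455 − 1)/0.6397 = 2.275
NF = 10 log₁₀(2.275) = 3.57 dB

3.57 dB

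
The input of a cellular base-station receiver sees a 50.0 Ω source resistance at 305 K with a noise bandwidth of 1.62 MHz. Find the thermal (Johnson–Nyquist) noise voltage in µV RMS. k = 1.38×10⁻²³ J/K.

V_n = √(4kTRB)
4kTRB = 4 × 1.38×10⁻²³ × 305 × 5.00×10¹ × 1.62×10⁶ = 1.36×10⁻¹² V²
V_n = √(1.36×10⁻¹²) = 1.17×10⁻⁶ V = 1.17 µV

1.17 µV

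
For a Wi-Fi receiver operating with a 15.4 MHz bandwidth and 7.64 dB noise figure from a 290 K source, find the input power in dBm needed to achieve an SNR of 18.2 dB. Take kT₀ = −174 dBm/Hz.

Sensitivity = −174 + 10 log₁₀(B) + NF + SNR_min
= −174 + 71.88 + 7.64 + 18.2
= −76.28 dBm → −76.3 dBm

−76.3 dBm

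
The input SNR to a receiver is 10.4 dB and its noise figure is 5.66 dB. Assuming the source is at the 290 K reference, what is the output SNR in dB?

By definition F = SNR_in/SNR_out, so in dB: SNR_out = SNR_in − NF
SNR_out = 10.4 − 5.66 = 4.74 dB

4.74 dB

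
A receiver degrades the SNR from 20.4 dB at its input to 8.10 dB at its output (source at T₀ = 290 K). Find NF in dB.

12.30 dB

NF (dB) = SNR_in(dB) − SNR_out(dB) when the source is at T₀
NF = 20.4 − 8.10 = 12.30 dB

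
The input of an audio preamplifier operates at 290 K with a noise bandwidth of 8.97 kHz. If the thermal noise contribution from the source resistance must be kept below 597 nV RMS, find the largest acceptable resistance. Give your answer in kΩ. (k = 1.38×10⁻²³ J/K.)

2.48 kΩ

Johnson–Nyquist: V_n = √(4kTRB) ⇒ R = V_n² / (4kTB)
4kTB = 4 × 1.38×10⁻²³ × 290 × 8.97×10³ = 1.44×10⁻¹⁶
R = (5.97×10⁻⁷)² / 1.44×10⁻¹⁶ = 2.48×10³ Ω = 2.48 kΩ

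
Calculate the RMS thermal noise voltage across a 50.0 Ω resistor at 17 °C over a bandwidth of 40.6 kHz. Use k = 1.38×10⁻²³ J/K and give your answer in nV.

T = 17 °C + 273.15 = 290.15 K
V_n = √(4kTRB)
4kTRB = 4 × 1.38×10⁻²³ × 290.15 × 5.00×10¹ × 4.06×10⁴ = 3.25×10⁻¹⁴ V²
V_n = √(3.25×10⁻¹⁴) = 1.80×10⁻⁷ V = 180 nV

180 nV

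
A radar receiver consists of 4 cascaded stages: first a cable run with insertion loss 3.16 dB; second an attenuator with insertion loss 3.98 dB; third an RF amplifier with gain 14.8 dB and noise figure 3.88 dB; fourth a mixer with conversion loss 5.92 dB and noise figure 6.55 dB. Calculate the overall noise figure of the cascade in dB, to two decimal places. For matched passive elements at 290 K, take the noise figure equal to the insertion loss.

11.22 dB

Convert to linear (a loss of L dB is a gain of −L dB): F_i = 10^(NF_i/10), G_i = 10^(G_i,dB/10)
  Stage 1: F_1 = 10^(3.16/10) = 2.070, G_1 = 10^(−3.16/10) = 0.4831
  Stage 2: F_2 = 10^(3.98/10) = 2.500, G_2 = 10^(−3.98/10) = 0.3999
  Stage 3: F_3 = 10^(3.88/10) = 2.443, G_3 = 10^(14.8/10) = 30.20
  Stage 4: F_4 = 10^(6.55/10) = 4.519, G_4 = 10^(−5.92/10) = 0.2559
Friis cascade:
  F = 2.070 + (2.500 − 1)/0.4831 + (2.443 − 1)/0.1932 + (4.519 − 1)/5.834 = 13.25
NF = 10 log₁₀(13.25) = 11.22 dB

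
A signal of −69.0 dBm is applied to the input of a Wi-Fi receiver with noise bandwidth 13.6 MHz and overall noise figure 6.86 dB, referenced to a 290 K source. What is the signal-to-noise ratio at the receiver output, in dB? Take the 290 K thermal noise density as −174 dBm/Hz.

Noise floor: N = −174 + 10 log₁₀(B) + NF
10 log₁₀(1.36×10⁷) = 71.34 dB
N = −174 + 71.34 + 6.86 = −95.80 dBm
SNR = P_sig − N = −69.0 − (−95.80) = 26.80 dB → 26.8 dB

26.8 dB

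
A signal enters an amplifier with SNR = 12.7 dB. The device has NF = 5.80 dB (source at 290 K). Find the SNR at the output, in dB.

By definition F = SNR_in/SNR_out, so in dB: SNR_out = SNR_in − NF
SNR_out = 12.7 − 5.80 = 6.90 dB

6.90 dB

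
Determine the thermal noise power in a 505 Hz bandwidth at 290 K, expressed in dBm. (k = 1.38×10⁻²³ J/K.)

P_n = kTB = 1.38×10⁻²³ × 290 × 5.05×10² = 2.02×10⁻¹⁸ W
In dBm: 10 log₁₀(2.02×10⁻¹⁸ / 10⁻³) = −146.9 dBm

−146.9 dBm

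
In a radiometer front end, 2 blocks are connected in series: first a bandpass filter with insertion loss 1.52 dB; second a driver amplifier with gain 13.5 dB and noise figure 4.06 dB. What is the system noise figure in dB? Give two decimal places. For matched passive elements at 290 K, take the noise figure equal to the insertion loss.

Convert to linear (a loss of L dB is a gain of −L dB): F_i = 10^(NF_i/10), G_i = 10^(G_i,dB/10)
  Stage 1: F_1 = 10^(1.52/10) = 1.419, G_1 = 10^(−1.52/10) = 0.7047
  Stage 2: F_2 = 10^(4.06/10) = 2.547, G_2 = 10^(13.5/10) = 22.39
Friis cascade:
  F = 1.419 + (2.547 − 1)/0.7047 = 3.614
NF = 10 log₁₀(3.614) = 5.58 dB

5.58 dB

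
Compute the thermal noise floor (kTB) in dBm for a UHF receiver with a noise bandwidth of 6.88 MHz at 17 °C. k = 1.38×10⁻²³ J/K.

T = 17 °C + 273.15 = 290.15 K
P_n = kTB = 1.38×10⁻²³ × 290.15 × 6.88×10⁶ = 2.75×10⁻¹⁴ W
In dBm: 10 log₁₀(2.75×10⁻¹⁴ / 10⁻³) = −105.6 dBm

−105.6 dBm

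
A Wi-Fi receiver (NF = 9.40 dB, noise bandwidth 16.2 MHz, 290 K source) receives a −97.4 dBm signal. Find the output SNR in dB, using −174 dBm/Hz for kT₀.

Noise floor: N = −174 + 10 log₁₀(B) + NF
10 log₁₀(1.62×10⁷) = 72.1 dB
N = −174 + 72.1 + 9.40 = −92.50 dBm
SNR = P_sig − N = −97.4 − (−92.50) = −4.90 dB → −4.9 dB

−4.9 dB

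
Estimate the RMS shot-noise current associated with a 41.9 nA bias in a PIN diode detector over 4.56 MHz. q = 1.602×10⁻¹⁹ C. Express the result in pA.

I_n = √(2qI·B)
2qI·B = 2 × 1.602×10⁻¹⁹ × 4.19×10⁻⁸ × 4.56×10⁶ = 6.12×10⁻²⁰ A²
I_n = √(6.12×10⁻²⁰) = 2.47×10⁻¹⁰ A = 247 pA

247 pA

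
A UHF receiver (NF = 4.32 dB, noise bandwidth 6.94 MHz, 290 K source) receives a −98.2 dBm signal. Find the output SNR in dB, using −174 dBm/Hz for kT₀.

Noise floor: N = −174 + 10 log₁₀(B) + NF
10 log₁₀(6.94×10⁶) = 68.41 dB
N = −174 + 68.41 + 4.32 = −101.27 dBm
SNR = P_sig − N = −98.2 − (−101.27) = 3.07 dB → 3.1 dB

3.1 dB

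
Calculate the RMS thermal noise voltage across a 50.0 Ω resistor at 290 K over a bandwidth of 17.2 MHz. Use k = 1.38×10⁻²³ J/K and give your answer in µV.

V_n = √(4kTRB)
4kTRB = 4 × 1.38×10⁻²³ × 290 × 5.00×10¹ × 1.72×10⁷ = 1.38×10⁻¹¹ V²
V_n = √(1.38×10⁻¹¹) = 3.71×10⁻⁶ V = 3.71 µV

3.71 µV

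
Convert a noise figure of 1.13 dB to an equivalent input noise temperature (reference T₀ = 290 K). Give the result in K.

86.2 K

F = 10^(1.13/10) = 1.29718
T_e = (F − 1)·T₀ = (1.29718 − 1) × 290 = 86.2 K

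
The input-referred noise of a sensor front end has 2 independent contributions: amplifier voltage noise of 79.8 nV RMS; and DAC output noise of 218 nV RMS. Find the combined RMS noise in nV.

232 nV

Uncorrelated sources add in power (mean-square): V_tot = √(ΣV_i²)
V_tot = √[(7.98×10⁻⁸)² + (2.18×10⁻⁷)²] = 2.32×10⁻⁷ V = 232 nV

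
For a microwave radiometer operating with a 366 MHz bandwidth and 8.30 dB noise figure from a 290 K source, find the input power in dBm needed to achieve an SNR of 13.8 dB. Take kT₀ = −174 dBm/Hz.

−66.3 dBm

Sensitivity = −174 + 10 log₁₀(B) + NF + SNR_min
= −174 + 85.63 + 8.30 + 13.8
= −66.27 dBm → −66.3 dBm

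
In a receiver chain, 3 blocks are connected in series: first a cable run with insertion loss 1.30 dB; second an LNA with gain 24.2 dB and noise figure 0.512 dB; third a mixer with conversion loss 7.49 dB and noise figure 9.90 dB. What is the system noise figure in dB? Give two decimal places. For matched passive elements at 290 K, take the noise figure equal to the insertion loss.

1.94 dB

Convert to linear (a loss of L dB is a gain of −L dB): F_i = 10^(NF_i/10), G_i = 10^(G_i,dB/10)
  Stage 1: F_1 = 10^(1.30/10) = 1.349, G_1 = 10^(−1.30/10) = 0.7413
  Stage 2: F_2 = 10^(0.512/10) = 1.125, G_2 = 10^(24.2/10) = 263.0
  Stage 3: F_3 = 10^(9.90/10) = 9.772, G_3 = 10^(−7.49/10) = 0.1782
Friis cascade:
  F = 1.349 + (1.125 − 1)/0.7413 + (9.772 − 1)/195.0 = 1.563
NF = 10 log₁₀(1.563) = 1.94 dB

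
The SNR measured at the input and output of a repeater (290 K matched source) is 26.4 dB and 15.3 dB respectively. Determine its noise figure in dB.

NF (dB) = SNR_in(dB) − SNR_out(dB) when the source is at T₀
NF = 26.4 − 15.3 = 11.1 dB

11.1 dB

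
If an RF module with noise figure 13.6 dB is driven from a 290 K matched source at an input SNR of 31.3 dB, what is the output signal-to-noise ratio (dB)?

17.7 dB

By definition F = SNR_in/SNR_out, so in dB: SNR_out = SNR_in − NF
SNR_out = 31.3 − 13.6 = 17.7 dB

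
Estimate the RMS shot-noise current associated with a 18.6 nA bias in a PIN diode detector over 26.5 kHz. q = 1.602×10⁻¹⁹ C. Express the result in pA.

12.6 pA

I_n = √(2qI·B)
2qI·B = 2 × 1.602×10⁻¹⁹ × 1.86×10⁻⁸ × 2.65×10⁴ = 1.58×10⁻²² A²
I_n = √(1.58×10⁻²²) = 1.26×10⁻¹¹ A = 12.6 pA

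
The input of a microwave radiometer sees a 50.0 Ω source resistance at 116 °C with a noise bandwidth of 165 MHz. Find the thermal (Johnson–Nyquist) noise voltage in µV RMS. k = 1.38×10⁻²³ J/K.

T = 116 °C + 273.15 = 389.15 K
V_n = √(4kTRB)
4kTRB = 4 × 1.38×10⁻²³ × 389.15 × 5.00×10¹ × 1.65×10⁸ = 1.77×10⁻¹⁰ V²
V_n = √(1.77×10⁻¹⁰) = 1.33×10⁻⁵ V = 13.3 µV

13.3 µV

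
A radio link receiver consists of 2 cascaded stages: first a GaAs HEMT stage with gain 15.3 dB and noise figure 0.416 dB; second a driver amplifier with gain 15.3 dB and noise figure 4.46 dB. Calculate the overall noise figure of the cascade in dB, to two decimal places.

Convert to linear (a loss of L dB is a gain of −L dB): F_i = 10^(NF_i/10), G_i = 10^(G_i,dB/10)
  Stage 1: F_1 = 10^(0.416/10) = 1.101, G_1 = 10^(15.3/10) = 33.88
  Stage 2: F_2 = 10^(4.46/10) = 2.793, G_2 = 10^(15.3/10) = 33.88
Friis cascade:
  F = 1.101 + (2.793 − 1)/33.88 = 1.153
NF = 10 log₁₀(1.153) = 0.62 dB

0.62 dB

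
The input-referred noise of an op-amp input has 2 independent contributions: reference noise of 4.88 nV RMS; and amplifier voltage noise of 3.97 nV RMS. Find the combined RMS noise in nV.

Uncorrelated sources add in power (mean-square): V_tot = √(ΣV_i²)
V_tot = √[(4.88×10⁻⁹)² + (3.97×10⁻⁹)²] = 6.29×10⁻⁹ V = 6.29 nV

6.29 nV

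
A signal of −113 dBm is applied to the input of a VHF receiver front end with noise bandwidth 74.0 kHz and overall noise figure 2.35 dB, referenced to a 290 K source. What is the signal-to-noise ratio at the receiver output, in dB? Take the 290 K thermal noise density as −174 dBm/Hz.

10.0 dB

Noise floor: N = −174 + 10 log₁₀(B) + NF
10 log₁₀(7.40×10⁴) = 48.69 dB
N = −174 + 48.69 + 2.35 = −122.96 dBm
SNR = P_sig − N = −113 − (−122.96) = 9.96 dB → 10.0 dB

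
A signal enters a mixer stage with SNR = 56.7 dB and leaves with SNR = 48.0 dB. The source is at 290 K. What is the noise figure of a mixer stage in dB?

NF (dB) = SNR_in(dB) − SNR_out(dB) when the source is at T₀
NF = 56.7 − 48.0 = 8.7 dB

8.7 dB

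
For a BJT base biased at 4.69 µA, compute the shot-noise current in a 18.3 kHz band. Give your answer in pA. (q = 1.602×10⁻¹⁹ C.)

166 pA

I_n = √(2qI·B)
2qI·B = 2 × 1.602×10⁻¹⁹ × 4.69×10⁻⁶ × 1.83×10⁴ = 2.75×10⁻²⁰ A²
I_n = √(2.75×10⁻²⁰) = 1.66×10⁻¹⁰ A = 166 pA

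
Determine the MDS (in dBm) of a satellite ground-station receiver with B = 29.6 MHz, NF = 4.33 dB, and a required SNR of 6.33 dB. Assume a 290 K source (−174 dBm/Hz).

Sensitivity = −174 + 10 log₁₀(B) + NF + SNR_min
= −174 + 74.71 + 4.33 + 6.33
= −88.63 dBm → −88.6 dBm

−88.6 dBm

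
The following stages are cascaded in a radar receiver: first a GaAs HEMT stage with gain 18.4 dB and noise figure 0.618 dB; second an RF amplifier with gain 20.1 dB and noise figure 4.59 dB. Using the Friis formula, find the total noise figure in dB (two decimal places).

Convert to linear (a loss of L dB is a gain of −L dB): F_i = 10^(NF_i/10), G_i = 10^(G_i,dB/10)
  Stage 1: F_1 = 10^(0.618/10) = 1.153, G_1 = 10^(18.4/10) = 69.18
  Stage 2: F_2 = 10^(4.59/10) = 2.877, G_2 = 10^(20.1/10) = 102.3
Friis cascade:
  F = 1.153 + (2.877 − 1)/69.18 = 1.180
NF = 10 log₁₀(1.180) = 0.72 dB

0.72 dB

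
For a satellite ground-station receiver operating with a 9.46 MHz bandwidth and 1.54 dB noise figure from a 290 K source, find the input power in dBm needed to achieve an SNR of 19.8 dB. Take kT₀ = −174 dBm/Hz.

Sensitivity = −174 + 10 log₁₀(B) + NF + SNR_min
= −174 + 69.76 + 1.54 + 19.8
= −82.90 dBm → −82.9 dBm

−82.9 dBm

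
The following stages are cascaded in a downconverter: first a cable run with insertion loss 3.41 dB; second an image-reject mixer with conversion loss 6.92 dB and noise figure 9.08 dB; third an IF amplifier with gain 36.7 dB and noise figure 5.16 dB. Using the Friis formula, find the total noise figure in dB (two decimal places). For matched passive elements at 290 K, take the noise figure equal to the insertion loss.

16.27 dB

Convert to linear (a loss of L dB is a gain of −L dB): F_i = 10^(NF_i/10), G_i = 10^(G_i,dB/10)
  Stage 1: F_1 = 10^(3.41/10) = 2.193, G_1 = 10^(−3.41/10) = 0.4560
  Stage 2: F_2 = 10^(9.08/10) = 8.091, G_2 = 10^(−6.92/10) = 0.2032
  Stage 3: F_3 = 10^(5.16/10) = 3.281, G_3 = 10^(36.7/10) = 4677
Friis cascade:
  F = 2.193 + (8.091 − 1)/0.4560 + (3.281 − 1)/0.09268 = 42.35
NF = 10 log₁₀(42.35) = 16.27 dB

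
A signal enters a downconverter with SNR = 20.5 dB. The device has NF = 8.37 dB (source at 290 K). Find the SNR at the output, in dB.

By definition F = SNR_in/SNR_out, so in dB: SNR_out = SNR_in − NF
SNR_out = 20.5 − 8.37 = 12.13 dB

12.13 dB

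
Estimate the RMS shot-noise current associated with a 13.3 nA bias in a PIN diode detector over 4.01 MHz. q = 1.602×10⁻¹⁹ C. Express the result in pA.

I_n = √(2qI·B)
2qI·B = 2 × 1.602×10⁻¹⁹ × 1.33×10⁻⁸ × 4.01×10⁶ = 1.71×10⁻²⁰ A²
I_n = √(1.71×10⁻²⁰) = 1.31×10⁻¹⁰ A = 131 pA

131 pA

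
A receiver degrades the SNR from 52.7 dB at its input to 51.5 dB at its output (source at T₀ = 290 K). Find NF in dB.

NF (dB) = SNR_in(dB) − SNR_out(dB) when the source is at T₀
NF = 52.7 − 51.5 = 1.2 dB

1.2 dB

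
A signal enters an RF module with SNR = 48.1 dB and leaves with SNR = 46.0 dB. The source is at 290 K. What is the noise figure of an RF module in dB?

2.1 dB

NF (dB) = SNR_in(dB) − SNR_out(dB) when the source is at T₀
NF = 48.1 − 46.0 = 2.1 dB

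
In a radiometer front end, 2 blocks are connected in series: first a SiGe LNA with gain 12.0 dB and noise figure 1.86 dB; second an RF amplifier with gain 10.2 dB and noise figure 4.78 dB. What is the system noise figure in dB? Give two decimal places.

Convert to linear (a loss of L dB is a gain of −L dB): F_i = 10^(NF_i/10), G_i = 10^(G_i,dB/10)
  Stage 1: F_1 = 10^(1.86/10) = 1.535, G_1 = 10^(12.0/10) = 15.85
  Stage 2: F_2 = 10^(4.78/10) = 3.006, G_2 = 10^(10.2/10) = 10.47
Friis cascade:
  F = 1.535 + (3.006 − 1)/15.85 = 1.661
NF = 10 log₁₀(1.661) = 2.20 dB

2.20 dB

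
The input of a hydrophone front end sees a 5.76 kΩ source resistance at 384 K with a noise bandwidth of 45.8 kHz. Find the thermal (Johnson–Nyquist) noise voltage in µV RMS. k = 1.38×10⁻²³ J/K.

V_n = √(4kTRB)
4kTRB = 4 × 1.38×10⁻²³ × 384 × 5.76×10³ × 4.58×10⁴ = 5.59×10⁻¹² V²
V_n = √(5.59×10⁻¹²) = 2.36×10⁻⁶ V = 2.36 µV

2.36 µV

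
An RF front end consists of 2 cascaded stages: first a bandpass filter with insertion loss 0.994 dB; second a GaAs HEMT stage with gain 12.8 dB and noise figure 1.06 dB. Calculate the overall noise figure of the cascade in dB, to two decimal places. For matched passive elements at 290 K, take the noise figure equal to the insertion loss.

2.05 dB

Convert to linear (a loss of L dB is a gain of −L dB): F_i = 10^(NF_i/10), G_i = 10^(G_i,dB/10)
  Stage 1: F_1 = 10^(0.994/10) = 1.257, G_1 = 10^(−0.994/10) = 0.7954
  Stage 2: F_2 = 10^(1.06/10) = 1.276, G_2 = 10^(12.8/10) = 19.05
Friis cascade:
  F = 1.257 + (1.276 − 1)/0.7954 = 1.605
NF = 10 log₁₀(1.605) = 2.05 dB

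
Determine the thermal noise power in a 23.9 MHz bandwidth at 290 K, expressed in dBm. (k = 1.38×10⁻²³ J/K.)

P_n = kTB = 1.38×10⁻²³ × 290 × 2.39×10⁷ = 9.56×10⁻¹⁴ W
In dBm: 10 log₁₀(9.56×10⁻¹⁴ / 10⁻³) = −100.2 dBm

−100.2 dBm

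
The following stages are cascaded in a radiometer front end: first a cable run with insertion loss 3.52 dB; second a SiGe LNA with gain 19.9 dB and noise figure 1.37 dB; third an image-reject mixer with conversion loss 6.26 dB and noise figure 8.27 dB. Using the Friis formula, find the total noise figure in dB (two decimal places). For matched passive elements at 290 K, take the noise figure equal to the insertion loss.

Convert to linear (a loss of L dB is a gain of −L dB): F_i = 10^(NF_i/10), G_i = 10^(G_i,dB/10)
  Stage 1: F_1 = 10^(3.52/10) = 2.249, G_1 = 10^(−3.52/10) = 0.4446
  Stage 2: F_2 = 10^(1.37/10) = 1.371, G_2 = 10^(19.9/10) = 97.72
  Stage 3: F_3 = 10^(8.27/10) = 6.714, G_3 = 10^(−6.26/10) = 0.2366
Friis cascade:
  F = 2.249 + (1.371 − 1)/0.4446 + (6.714 − 1)/43.45 = 3.215
NF = 10 log₁₀(3.215) = 5.07 dB

5.07 dB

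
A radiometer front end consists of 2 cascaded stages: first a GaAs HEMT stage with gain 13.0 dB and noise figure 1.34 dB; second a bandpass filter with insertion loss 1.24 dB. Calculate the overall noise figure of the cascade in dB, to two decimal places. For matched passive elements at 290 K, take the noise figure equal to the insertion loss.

Convert to linear (a loss of L dB is a gain of −L dB): F_i = 10^(NF_i/10), G_i = 10^(G_i,dB/10)
  Stage 1: F_1 = 10^(1.34/10) = 1.361, G_1 = 10^(13.0/10) = 19.95
  Stage 2: F_2 = 10^(1.24/10) = 1.330, G_2 = 10^(−1.24/10) = 0.7516
Friis cascade:
  F = 1.361 + (1.330 − 1)/19.95 = 1.378
NF = 10 log₁₀(1.378) = 1.39 dB

1.39 dB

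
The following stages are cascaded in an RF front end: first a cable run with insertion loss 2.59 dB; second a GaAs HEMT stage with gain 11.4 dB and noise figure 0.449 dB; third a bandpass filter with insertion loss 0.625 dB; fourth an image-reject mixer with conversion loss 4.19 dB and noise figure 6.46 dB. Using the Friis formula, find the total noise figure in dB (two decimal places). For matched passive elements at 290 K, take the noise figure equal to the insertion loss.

4.07 dB

Convert to linear (a loss of L dB is a gain of −L dB): F_i = 10^(NF_i/10), G_i = 10^(G_i,dB/10)
  Stage 1: F_1 = 10^(2.59/10) = 1.816, G_1 = 10^(−2.59/10) = 0.5508
  Stage 2: F_2 = 10^(0.449/10) = 1.109, G_2 = 10^(11.4/10) = 13.80
  Stage 3: F_3 = 10^(0.625/10) = 1.155, G_3 = 10^(−0.625/10) = 0.8660
  Stage 4: F_4 = 10^(6.46/10) = 4.426, G_4 = 10^(−4.19/10) = 0.3811
Friis cascade:
  F = 1.816 + (1.109 − 1)/0.5508 + (1.155 − 1)/7.603 + (4.426 − 1)/6.584 = 2.554
NF = 10 log₁₀(2.554) = 4.07 dB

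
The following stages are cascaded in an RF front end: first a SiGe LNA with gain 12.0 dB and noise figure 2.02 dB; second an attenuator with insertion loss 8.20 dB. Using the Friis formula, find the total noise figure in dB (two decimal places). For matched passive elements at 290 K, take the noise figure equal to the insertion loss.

2.89 dB

Convert to linear (a loss of L dB is a gain of −L dB): F_i = 10^(NF_i/10), G_i = 10^(G_i,dB/10)
  Stage 1: F_1 = 10^(2.02/10) = 1.592, G_1 = 10^(12.0/10) = 15.85
  Stage 2: F_2 = 10^(8.20/10) = 6.607, G_2 = 10^(−8.20/10) = 0.1514
Friis cascade:
  F = 1.592 + (6.607 − 1)/15.85 = 1.946
NF = 10 log₁₀(1.946) = 2.89 dB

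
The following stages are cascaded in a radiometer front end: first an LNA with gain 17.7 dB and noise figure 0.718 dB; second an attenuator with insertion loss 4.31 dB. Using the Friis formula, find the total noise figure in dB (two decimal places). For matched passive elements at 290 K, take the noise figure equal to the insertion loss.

0.82 dB

Convert to linear (a loss of L dB is a gain of −L dB): F_i = 10^(NF_i/10), G_i = 10^(G_i,dB/10)
  Stage 1: F_1 = 10^(0.718/10) = 1.180, G_1 = 10^(17.7/10) = 58.88
  Stage 2: F_2 = 10^(4.31/10) = 2.698, G_2 = 10^(−4.31/10) = 0.3707
Friis cascade:
  F = 1.180 + (2.698 − 1)/58.88 = 1.209
NF = 10 log₁₀(1.209) = 0.82 dB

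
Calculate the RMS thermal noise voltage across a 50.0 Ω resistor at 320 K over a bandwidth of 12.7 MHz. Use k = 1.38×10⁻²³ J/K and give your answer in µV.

V_n = √(4kTRB)
4kTRB = 4 × 1.38×10⁻²³ × 320 × 5.00×10¹ × 1.27×10⁷ = 1.12×10⁻¹¹ V²
V_n = √(1.12×10⁻¹¹) = 3.35×10⁻⁶ V = 3.35 µV

3.35 µV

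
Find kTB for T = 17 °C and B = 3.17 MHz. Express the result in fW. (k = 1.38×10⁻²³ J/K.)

T = 17 °C + 273.15 = 290.15 K
P_n = kTB = 1.38×10⁻²³ × 290.15 × 3.17×10⁶ = 1.27×10⁻¹⁴ W = 12.7 fW

12.7 fW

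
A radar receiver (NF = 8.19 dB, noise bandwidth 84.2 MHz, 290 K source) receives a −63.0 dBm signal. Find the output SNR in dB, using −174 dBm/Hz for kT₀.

Noise floor: N = −174 + 10 log₁₀(B) + NF
10 log₁₀(8.42×10⁷) = 79.25 dB
N = −174 + 79.25 + 8.19 = −86.56 dBm
SNR = P_sig − N = −63.0 − (−86.56) = 23.56 dB → 23.6 dB

23.6 dB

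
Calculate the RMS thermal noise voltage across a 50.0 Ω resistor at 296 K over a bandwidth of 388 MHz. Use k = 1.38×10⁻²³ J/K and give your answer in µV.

17.8 µV

V_n = √(4kTRB)
4kTRB = 4 × 1.38×10⁻²³ × 296 × 5.00×10¹ × 3.88×10⁸ = 3.17×10⁻¹⁰ V²
V_n = √(3.17×10⁻¹⁰) = 1.78×10⁻⁵ V = 17.8 µV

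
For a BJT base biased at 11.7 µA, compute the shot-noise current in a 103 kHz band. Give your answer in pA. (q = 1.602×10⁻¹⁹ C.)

I_n = √(2qI·B)
2qI·B = 2 × 1.602×10⁻¹⁹ × 1.17×10⁻⁵ × 1.03×10⁵ = 3.86×10⁻¹⁹ A²
I_n = √(3.86×10⁻¹⁹) = 6.21×10⁻¹⁰ A = 621 pA

621 pA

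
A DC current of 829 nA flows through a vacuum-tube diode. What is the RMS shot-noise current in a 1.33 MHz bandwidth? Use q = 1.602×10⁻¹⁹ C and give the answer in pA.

I_n = √(2qI·B)
2qI·B = 2 × 1.602×10⁻¹⁹ × 8.29×10⁻⁷ × 1.33×10⁶ = 3.53×10⁻¹⁹ A²
I_n = √(3.53×10⁻¹⁹) = 5.94×10⁻¹⁰ A = 594 pA

594 pA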